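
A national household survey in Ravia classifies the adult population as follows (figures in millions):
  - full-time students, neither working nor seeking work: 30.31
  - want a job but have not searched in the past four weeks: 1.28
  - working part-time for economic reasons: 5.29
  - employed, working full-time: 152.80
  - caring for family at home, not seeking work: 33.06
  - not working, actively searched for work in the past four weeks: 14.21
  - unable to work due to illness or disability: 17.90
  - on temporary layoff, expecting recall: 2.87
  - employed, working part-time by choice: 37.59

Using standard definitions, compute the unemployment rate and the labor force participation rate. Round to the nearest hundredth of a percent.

Employed = 5.29 + 152.80 + 37.59 = 195.68 million (anyone who worked, including part-time for economic reasons, counts as employed).
Unemployed = 14.21 + 2.87 = 17.08 million (jobless and actively searching, or on temporary layoff).
Labor force = 195.68 + 17.08 = 212.76 million.
Not in labor force = 30.31 + 1.28 + 33.06 + 17.90 = 82.55 million (those not working and not actively searching are outside the labor force — including those who want a job but have given up searching).
Civilian working-age population = 212.76 + 82.55 = 295.31 million.
Unemployment rate = 17.08 / 212.76 = 8.03%.
Labor force participation rate = 212.76 / 295.31 = 72.05%.

Unemployment rate ≈ 8.03%; labor force participation rate ≈ 72.05%.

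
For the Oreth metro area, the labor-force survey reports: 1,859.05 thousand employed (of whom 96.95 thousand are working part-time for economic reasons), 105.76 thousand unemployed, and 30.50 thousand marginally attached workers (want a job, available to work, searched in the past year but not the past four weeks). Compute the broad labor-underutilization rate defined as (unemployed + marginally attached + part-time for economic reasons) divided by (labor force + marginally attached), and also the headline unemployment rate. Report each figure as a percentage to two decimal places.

Labor force = 1,859.05 + 105.76 = 1,964.81 thousand.
Numerator = 105.76 + 30.50 + 96.95 = 233.21 thousand.
Denominator = 1,964.81 + 30.50 = 1,995.31 thousand.
Broad rate = 233.21 / 1,995.31 = 11.69%.
Headline unemployment rate = 105.76 / 1,964.81 = 5.38%.

Broad underutilization rate ≈ 11.69%; headline unemployment rate ≈ 5.38%.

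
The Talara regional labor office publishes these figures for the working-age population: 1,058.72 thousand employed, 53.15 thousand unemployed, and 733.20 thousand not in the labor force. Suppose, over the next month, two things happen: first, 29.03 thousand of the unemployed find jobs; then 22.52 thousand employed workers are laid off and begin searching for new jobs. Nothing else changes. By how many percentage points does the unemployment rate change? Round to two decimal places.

Initially, labor force = 1,058.72 + 53.15 = 1,111.87 thousand, so u = 53.15/1,111.87 = 4.78%.
After the first change, unemployed falls and employed rises by 29.03; labor force unchanged → E = 1,087.75, U = 24.12, labor force = 1,111.87 thousand.
After the second change, employed falls and unemployed rises by 22.52; labor force unchanged → E = 1,065.23, U = 46.64, labor force = 1,111.87 thousand.
New unemployment rate = 46.64 / 1,111.87 = 4.19%.
Change = 4.19% − 4.78% = −0.59 percentage points.

The unemployment rate changes by −0.59 percentage points.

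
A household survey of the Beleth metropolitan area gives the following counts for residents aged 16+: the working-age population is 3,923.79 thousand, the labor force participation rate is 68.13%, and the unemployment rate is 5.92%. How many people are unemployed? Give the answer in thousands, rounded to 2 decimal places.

About 158.26 thousand are unemployed.

Labor force = 0.6813 × 3,923.79 = 2,673.28 thousand.
Unemployed = 0.0592 × 2,673.28 ≈ 158.26 thousand.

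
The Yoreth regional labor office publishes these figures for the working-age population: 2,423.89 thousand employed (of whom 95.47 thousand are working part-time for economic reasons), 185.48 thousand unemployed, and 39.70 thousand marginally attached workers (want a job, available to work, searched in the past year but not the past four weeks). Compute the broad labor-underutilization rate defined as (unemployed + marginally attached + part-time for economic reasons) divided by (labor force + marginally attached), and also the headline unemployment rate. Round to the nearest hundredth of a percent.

Labor force = 2,423.89 + 185.48 = 2,609.37 thousand.
Numerator = 185.48 + 39.70 + 95.47 = 320.65 thousand.
Denominator = 2,609.37 + 39.70 = 2,649.07 thousand.
Broad rate = 320.65 / 2,649.07 = 12.10%.
Headline unemployment rate = 185.48 / 2,609.37 = 7.11%.

Broad underutilization rate ≈ 12.10%; headline unemployment rate ≈ 7.11%.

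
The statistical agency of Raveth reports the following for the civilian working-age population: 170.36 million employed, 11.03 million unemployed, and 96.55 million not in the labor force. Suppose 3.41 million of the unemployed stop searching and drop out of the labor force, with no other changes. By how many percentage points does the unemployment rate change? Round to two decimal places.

The unemployment rate changes by −1.80 percentage points.

Initially, labor force = 170.36 + 11.03 = 181.39 million, so u = 11.03/181.39 = 6.08%.
After the change, unemployed and labor force both fall by 3.41 → E = 170.36, U = 7.62, labor force = 177.98 million.
New unemployment rate = 7.62 / 177.98 = 4.28%.
Change = 4.28% − 6.08% = −1.80 percentage points.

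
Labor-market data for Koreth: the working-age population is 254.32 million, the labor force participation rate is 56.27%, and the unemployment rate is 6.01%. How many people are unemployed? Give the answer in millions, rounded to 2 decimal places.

About 8.60 million are unemployed.

Labor force = 0.5627 × 254.32 = 143.11 million.
Unemployed = 0.0601 × 143.11 ≈ 8.60 million.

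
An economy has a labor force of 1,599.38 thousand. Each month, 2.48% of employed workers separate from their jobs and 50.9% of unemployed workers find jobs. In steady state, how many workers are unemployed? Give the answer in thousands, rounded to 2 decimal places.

About 74.31 thousand are unemployed in steady state.

Steady-state unemployment rate u* = s/(s+f) = 2.48/(2.48+50.9) = 0.046459.
Unemployed = u* × labor force = 0.046459 × 1,599.38 ≈ 74.31 thousand.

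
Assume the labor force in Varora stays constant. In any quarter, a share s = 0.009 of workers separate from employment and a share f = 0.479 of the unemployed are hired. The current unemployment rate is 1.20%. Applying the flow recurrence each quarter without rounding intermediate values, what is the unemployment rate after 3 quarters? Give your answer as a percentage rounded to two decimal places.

With a fixed labor force, u_{t+1} = u_t + s·(1−u_t) − f·u_t = u_t·(1−s−f) + s.
Here 1−s−f = 0.512 and s = 0.009.
u_1 = 0.012000 × 0.512 + 0.009 = 0.015144.
u_2 = 0.015144 × 0.512 + 0.009 = 0.016754.
u_3 = 0.016754 × 0.512 + 0.009 = 0.017578.

Unemployment rate after three quarters ≈ 1.76%.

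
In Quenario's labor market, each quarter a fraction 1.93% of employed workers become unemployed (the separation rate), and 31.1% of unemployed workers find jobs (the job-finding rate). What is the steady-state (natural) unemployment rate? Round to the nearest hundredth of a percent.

Steady-state unemployment rate ≈ 5.84%.

At steady state the flows balance: s·E = f·U, so U/(E+U) = s/(s+f).
u* = 1.93 / (1.93 + 31.1) = 1.93 / 33.03 = 5.84%.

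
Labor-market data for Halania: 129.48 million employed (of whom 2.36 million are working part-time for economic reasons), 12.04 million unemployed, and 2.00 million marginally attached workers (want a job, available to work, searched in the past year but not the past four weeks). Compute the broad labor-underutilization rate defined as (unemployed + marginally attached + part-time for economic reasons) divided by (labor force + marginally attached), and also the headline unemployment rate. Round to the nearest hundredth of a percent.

Broad underutilization rate ≈ 11.43%; headline unemployment rate ≈ 8.51%.

Labor force = 129.48 + 12.04 = 141.52 million.
Numerator = 12.04 + 2.00 + 2.36 = 16.40 million.
Denominator = 141.52 + 2.00 = 143.52 million.
Broad rate = 16.40 / 143.52 = 11.43%.
Headline unemployment rate = 12.04 / 141.52 = 8.51%.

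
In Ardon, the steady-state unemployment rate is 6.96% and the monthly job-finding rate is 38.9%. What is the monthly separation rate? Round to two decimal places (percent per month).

Separation rate ≈ 2.91% per month.

From u* = s/(s+f): s = u·f/(1−u).
s = 0.0696 × 38.9 / (1 − 0.0696) = 2.7074 / 0.9304 ≈ 2.91% per month.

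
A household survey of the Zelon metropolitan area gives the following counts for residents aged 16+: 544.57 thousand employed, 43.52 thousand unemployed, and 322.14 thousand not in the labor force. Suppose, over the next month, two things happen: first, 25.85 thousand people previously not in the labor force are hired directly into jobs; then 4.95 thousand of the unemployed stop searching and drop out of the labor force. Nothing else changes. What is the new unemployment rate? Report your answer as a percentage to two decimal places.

New unemployment rate ≈ 6.33%.

Initially, labor force = 544.57 + 43.52 = 588.09 thousand, so u = 43.52/588.09 = 7.40%.
After the first change, employed and labor force both rise by 25.85; unemployed unchanged → E = 570.42, U = 43.52, labor force = 613.94 thousand.
After the second change, unemployed and labor force both fall by 4.95 → E = 570.42, U = 38.57, labor force = 608.99 thousand.
New unemployment rate = 38.57 / 608.99 = 6.33%.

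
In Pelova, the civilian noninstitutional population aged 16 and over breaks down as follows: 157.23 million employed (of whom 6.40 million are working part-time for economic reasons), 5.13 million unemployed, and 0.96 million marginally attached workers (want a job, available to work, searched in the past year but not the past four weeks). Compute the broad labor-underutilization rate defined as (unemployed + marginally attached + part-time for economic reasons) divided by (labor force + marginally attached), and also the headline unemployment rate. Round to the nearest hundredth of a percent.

Broad underutilization rate ≈ 7.65%; headline unemployment rate ≈ 3.16%.

Labor force = 157.23 + 5.13 = 162.36 million.
Numerator = 5.13 + 0.96 + 6.40 = 12.49 million.
Denominator = 162.36 + 0.96 = 163.32 million.
Broad rate = 12.49 / 163.32 = 7.65%.
Headline unemployment rate = 5.13 / 162.36 = 3.16%.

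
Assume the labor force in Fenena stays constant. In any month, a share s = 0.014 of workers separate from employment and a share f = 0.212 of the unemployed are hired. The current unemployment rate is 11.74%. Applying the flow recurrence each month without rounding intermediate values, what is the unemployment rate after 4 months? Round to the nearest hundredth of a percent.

With a fixed labor force, u_{t+1} = u_t + s·(1−u_t) − f·u_t = u_t·(1−s−f) + s.
Here 1−s−f = 0.774 and s = 0.014.
u_1 = 0.117400 × 0.774 + 0.014 = 0.104868.
u_2 = 0.104868 × 0.774 + 0.014 = 0.095168.
u_3 = 0.095168 × 0.774 + 0.014 = 0.087660.
u_4 = 0.087660 × 0.774 + 0.014 = 0.081849.

Unemployment rate after four months ≈ 8.18%.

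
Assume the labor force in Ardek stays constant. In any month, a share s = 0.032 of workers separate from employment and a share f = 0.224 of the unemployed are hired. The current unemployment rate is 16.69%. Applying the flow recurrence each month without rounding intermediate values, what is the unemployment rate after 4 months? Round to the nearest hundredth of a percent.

With a fixed labor force, u_{t+1} = u_t + s·(1−u_t) − f·u_t = u_t·(1−s−f) + s.
Here 1−s−f = 0.744 and s = 0.032.
u_1 = 0.166900 × 0.744 + 0.032 = 0.156174.
u_2 = 0.156174 × 0.744 + 0.032 = 0.148193.
u_3 = 0.148193 × 0.744 + 0.032 = 0.142256.
u_4 = 0.142256 × 0.744 + 0.032 = 0.137838.

Unemployment rate after four months ≈ 13.78%.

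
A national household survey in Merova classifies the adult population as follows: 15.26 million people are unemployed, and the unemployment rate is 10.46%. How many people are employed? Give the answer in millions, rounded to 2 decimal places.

About 130.63 million are employed.

Labor force = U / u = 15.26 / 0.1046 ≈ 145.89 million.
Employed = labor force − unemployed = 145.89 − 15.26 = 130.63 million.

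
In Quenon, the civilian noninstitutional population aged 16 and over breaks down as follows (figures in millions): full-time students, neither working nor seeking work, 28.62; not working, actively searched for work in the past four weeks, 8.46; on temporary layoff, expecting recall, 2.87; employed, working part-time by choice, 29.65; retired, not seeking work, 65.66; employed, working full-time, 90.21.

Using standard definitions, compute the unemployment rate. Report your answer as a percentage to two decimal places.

Employed = 29.65 + 90.21 = 119.86 million.
Unemployed = 8.46 + 2.87 = 11.33 million (jobless and actively searching, or on temporary layoff).
Labor force = 119.86 + 11.33 = 131.19 million.
Unemployment rate = 11.33 / 131.19 = 8.64%.

Unemployment rate ≈ 8.64%.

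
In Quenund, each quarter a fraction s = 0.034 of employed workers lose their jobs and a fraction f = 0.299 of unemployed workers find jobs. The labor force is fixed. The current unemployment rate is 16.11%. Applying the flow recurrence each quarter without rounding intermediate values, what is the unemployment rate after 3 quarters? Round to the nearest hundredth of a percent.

Unemployment rate after three quarters ≈ 11.96%.

With a fixed labor force, u_{t+1} = u_t + s·(1−u_t) − f·u_t = u_t·(1−s−f) + s.
Here 1−s−f = 0.667 and s = 0.034.
u_1 = 0.161100 × 0.667 + 0.034 = 0.141454.
u_2 = 0.141454 × 0.667 + 0.034 = 0.128350.
u_3 = 0.128350 × 0.667 + 0.034 = 0.119609.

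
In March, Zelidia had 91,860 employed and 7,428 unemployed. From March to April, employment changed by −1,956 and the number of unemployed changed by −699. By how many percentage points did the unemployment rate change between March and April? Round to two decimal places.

March: labor force = 91,860 + 7,428 = 99,288; u = 7,428/99,288 = 7.48%.
April: labor force = 89,904 + 6,729 = 96,633; u = 6,729/96,633 = 6.96%.
Change = 6.96% − 7.48% = −0.52 pp.

The unemployment rate changed by −0.52 percentage points.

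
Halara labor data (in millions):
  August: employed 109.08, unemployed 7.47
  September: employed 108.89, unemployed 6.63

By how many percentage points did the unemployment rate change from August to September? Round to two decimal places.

The unemployment rate changed by −0.67 percentage points.

August: labor force = 109.08 + 7.47 = 116.55; u = 7.47/116.55 = 6.41%.
September: labor force = 108.89 + 6.63 = 115.52; u = 6.63/115.52 = 5.74%.
Change = 5.74% − 6.41% = −0.67 pp.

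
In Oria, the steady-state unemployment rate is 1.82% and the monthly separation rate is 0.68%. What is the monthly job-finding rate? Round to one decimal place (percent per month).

Job-finding rate ≈ 36.7% per month.

From u* = s/(s+f): f = s·(1−u)/u.
f = 0.68 × (1 − 0.0182) / 0.0182 = 0.6676 / 0.0182 ≈ 36.7% per month.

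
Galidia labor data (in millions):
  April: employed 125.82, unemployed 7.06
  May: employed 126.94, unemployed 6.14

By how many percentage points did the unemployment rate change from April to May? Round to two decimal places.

April: labor force = 125.82 + 7.06 = 132.88; u = 7.06/132.88 = 5.31%.
May: labor force = 126.94 + 6.14 = 133.08; u = 6.14/133.08 = 4.61%.
Change = 4.61% − 5.31% = −0.70 pp.

The unemployment rate changed by −0.70 percentage points.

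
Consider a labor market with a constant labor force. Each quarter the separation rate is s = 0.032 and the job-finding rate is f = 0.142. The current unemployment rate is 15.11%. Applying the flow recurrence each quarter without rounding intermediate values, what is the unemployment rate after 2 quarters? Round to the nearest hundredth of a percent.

With a fixed labor force, u_{t+1} = u_t + s·(1−u_t) − f·u_t = u_t·(1−s−f) + s.
Here 1−s−f = 0.826 and s = 0.032.
u_1 = 0.151100 × 0.826 + 0.032 = 0.156809.
u_2 = 0.156809 × 0.826 + 0.032 = 0.161524.

Unemployment rate after two quarters ≈ 16.15%.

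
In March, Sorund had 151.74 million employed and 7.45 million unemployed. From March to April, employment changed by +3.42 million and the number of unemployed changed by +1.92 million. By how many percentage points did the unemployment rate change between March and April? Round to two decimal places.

The unemployment rate changed by +1.02 percentage points.

March: labor force = 151.74 + 7.45 = 159.19; u = 7.45/159.19 = 4.68%.
April: labor force = 155.16 + 9.37 = 164.53; u = 9.37/164.53 = 5.70%.
Change = 5.70% − 4.68% = +1.02 pp.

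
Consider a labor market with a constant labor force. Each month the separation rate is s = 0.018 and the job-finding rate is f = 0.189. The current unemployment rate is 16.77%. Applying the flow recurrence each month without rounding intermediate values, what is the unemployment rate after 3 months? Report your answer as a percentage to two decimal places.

With a fixed labor force, u_{t+1} = u_t + s·(1−u_t) − f·u_t = u_t·(1−s−f) + s.
Here 1−s−f = 0.793 and s = 0.018.
u_1 = 0.167700 × 0.793 + 0.018 = 0.150986.
u_2 = 0.150986 × 0.793 + 0.018 = 0.137732.
u_3 = 0.137732 × 0.793 + 0.018 = 0.127221.

Unemployment rate after three months ≈ 12.72%.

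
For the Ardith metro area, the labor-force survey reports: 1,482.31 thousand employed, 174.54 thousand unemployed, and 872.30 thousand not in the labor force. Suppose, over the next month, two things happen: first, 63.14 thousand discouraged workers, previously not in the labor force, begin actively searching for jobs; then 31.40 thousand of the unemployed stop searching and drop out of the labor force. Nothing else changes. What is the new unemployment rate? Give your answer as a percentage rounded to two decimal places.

Initially, labor force = 1,482.31 + 174.54 = 1,656.85 thousand, so u = 174.54/1,656.85 = 10.53%.
After the first change, unemployed and labor force both rise by 63.14 → E = 1,482.31, U = 237.68, labor force = 1,719.99 thousand.
After the second change, unemployed and labor force both fall by 31.40 → E = 1,482.31, U = 206.28, labor force = 1,688.59 thousand.
New unemployment rate = 206.28 / 1,688.59 = 12.22%.

New unemployment rate ≈ 12.22%.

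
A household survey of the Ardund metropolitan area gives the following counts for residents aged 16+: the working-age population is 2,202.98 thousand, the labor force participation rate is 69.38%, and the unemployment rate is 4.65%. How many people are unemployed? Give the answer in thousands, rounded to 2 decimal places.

About 71.07 thousand are unemployed.

Labor force = 0.6938 × 2,202.98 = 1,528.43 thousand.
Unemployed = 0.0465 × 1,528.43 ≈ 71.07 thousand.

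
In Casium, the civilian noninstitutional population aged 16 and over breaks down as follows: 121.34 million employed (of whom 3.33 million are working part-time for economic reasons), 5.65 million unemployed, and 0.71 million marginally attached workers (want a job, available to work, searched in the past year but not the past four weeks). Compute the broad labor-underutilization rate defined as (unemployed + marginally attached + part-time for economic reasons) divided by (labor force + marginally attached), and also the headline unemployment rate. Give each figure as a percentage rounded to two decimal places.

Broad underutilization rate ≈ 7.59%; headline unemployment rate ≈ 4.45%.

Labor force = 121.34 + 5.65 = 126.99 million.
Numerator = 5.65 + 0.71 + 3.33 = 9.69 million.
Denominator = 126.99 + 0.71 = 127.70 million.
Broad rate = 9.69 / 127.70 = 7.59%.
Headline unemployment rate = 5.65 / 126.99 = 4.45%.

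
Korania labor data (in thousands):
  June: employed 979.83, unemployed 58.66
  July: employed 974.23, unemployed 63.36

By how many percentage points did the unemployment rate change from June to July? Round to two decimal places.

The unemployment rate changed by +0.46 percentage points.

June: labor force = 979.83 + 58.66 = 1,038.49; u = 58.66/1,038.49 = 5.65%.
July: labor force = 974.23 + 63.36 = 1,037.59; u = 63.36/1,037.59 = 6.11%.
Change = 6.11% − 5.65% = +0.46 pp.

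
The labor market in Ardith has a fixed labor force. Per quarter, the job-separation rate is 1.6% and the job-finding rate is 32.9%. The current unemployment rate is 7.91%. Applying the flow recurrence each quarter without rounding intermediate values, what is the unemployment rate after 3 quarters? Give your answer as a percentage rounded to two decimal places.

Unemployment rate after three quarters ≈ 5.56%.

With a fixed labor force, u_{t+1} = u_t + s·(1−u_t) − f·u_t = u_t·(1−s−f) + s.
Here 1−s−f = 0.655 and s = 0.016.
u_1 = 0.079100 × 0.655 + 0.016 = 0.067810.
u_2 = 0.067810 × 0.655 + 0.016 = 0.060416.
u_3 = 0.060416 × 0.655 + 0.016 = 0.055572.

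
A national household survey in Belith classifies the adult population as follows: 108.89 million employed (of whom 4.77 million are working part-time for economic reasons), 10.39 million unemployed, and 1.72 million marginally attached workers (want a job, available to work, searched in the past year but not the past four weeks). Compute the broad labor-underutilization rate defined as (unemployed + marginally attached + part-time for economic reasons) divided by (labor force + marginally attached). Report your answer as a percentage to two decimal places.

Broad underutilization rate ≈ 13.95%.

Labor force = 108.89 + 10.39 = 119.28 million.
Numerator = 10.39 + 1.72 + 4.77 = 16.88 million.
Denominator = 119.28 + 1.72 = 121.00 million.
Broad rate = 16.88 / 121.00 = 13.95%.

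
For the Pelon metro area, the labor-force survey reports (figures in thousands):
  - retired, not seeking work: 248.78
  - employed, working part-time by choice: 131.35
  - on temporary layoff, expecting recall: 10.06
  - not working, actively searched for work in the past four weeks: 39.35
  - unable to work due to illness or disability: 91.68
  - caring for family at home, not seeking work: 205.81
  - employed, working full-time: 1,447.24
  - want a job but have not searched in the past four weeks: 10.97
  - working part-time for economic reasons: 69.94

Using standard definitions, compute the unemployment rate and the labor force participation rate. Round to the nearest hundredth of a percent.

Employed = 131.35 + 1,447.24 + 69.94 = 1,648.53 thousand (anyone who worked, including part-time for economic reasons, counts as employed).
Unemployed = 10.06 + 39.35 = 49.41 thousand (jobless and actively searching, or on temporary layoff).
Labor force = 1,648.53 + 49.41 = 1,697.94 thousand.
Not in labor force = 248.78 + 91.68 + 205.81 + 10.97 = 557.24 thousand (those not working and not actively searching are outside the labor force — including those who want a job but have given up searching).
Civilian working-age population = 1,697.94 + 557.24 = 2,255.18 thousand.
Unemployment rate = 49.41 / 1,697.94 = 2.91%.
Labor force participation rate = 1,697.94 / 2,255.18 = 75.29%.

Unemployment rate ≈ 2.91%; labor force participation rate ≈ 75.29%.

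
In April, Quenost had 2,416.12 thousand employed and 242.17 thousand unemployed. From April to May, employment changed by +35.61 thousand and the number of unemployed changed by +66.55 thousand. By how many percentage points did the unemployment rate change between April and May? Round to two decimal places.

April: labor force = 2,416.12 + 242.17 = 2,658.29; u = 242.17/2,658.29 = 9.11%.
May: labor force = 2,451.73 + 308.72 = 2,760.45; u = 308.72/2,760.45 = 11.18%.
Change = 11.18% − 9.11% = +2.07 pp.

The unemployment rate changed by +2.07 percentage points.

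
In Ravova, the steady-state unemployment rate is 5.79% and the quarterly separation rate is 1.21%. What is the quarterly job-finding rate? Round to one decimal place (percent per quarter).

From u* = s/(s+f): f = s·(1−u)/u.
f = 1.21 × (1 − 0.0579) / 0.0579 = 1.1399 / 0.0579 ≈ 19.7% per quarter.

Job-finding rate ≈ 19.7% per quarter.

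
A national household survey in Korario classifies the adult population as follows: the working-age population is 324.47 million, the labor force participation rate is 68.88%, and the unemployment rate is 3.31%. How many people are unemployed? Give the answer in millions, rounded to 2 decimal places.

About 7.40 million are unemployed.

Labor force = 0.6888 × 324.47 = 223.49 million.
Unemployed = 0.0331 × 223.49 ≈ 7.40 million.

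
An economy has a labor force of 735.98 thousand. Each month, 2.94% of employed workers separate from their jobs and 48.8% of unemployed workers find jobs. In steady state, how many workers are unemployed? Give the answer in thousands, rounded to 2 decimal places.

About 41.82 thousand are unemployed in steady state.

Steady-state unemployment rate u* = s/(s+f) = 2.94/(2.94+48.8) = 0.056823.
Unemployed = u* × labor force = 0.056823 × 735.98 ≈ 41.82 thousand.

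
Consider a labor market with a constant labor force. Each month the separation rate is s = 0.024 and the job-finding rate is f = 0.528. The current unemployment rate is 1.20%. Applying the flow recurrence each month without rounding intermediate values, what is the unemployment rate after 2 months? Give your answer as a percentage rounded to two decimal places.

Unemployment rate after two months ≈ 3.72%.

With a fixed labor force, u_{t+1} = u_t + s·(1−u_t) − f·u_t = u_t·(1−s−f) + s.
Here 1−s−f = 0.448 and s = 0.024.
u_1 = 0.012000 × 0.448 + 0.024 = 0.029376.
u_2 = 0.029376 × 0.448 + 0.024 = 0.037160.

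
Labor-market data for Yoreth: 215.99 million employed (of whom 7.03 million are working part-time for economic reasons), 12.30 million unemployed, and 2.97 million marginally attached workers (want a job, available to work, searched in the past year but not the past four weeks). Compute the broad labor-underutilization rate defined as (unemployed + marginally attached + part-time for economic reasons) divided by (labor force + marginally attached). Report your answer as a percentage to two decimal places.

Broad underutilization rate ≈ 9.64%.

Labor force = 215.99 + 12.30 = 228.29 million.
Numerator = 12.30 + 2.97 + 7.03 = 22.30 million.
Denominator = 228.29 + 2.97 = 231.26 million.
Broad rate = 22.30 / 231.26 = 9.64%.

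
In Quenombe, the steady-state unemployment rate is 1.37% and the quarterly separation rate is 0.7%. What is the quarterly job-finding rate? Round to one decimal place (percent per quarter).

Job-finding rate ≈ 50.4% per quarter.

From u* = s/(s+f): f = s·(1−u)/u.
f = 0.7 × (1 − 0.0137) / 0.0137 = 0.6904 / 0.0137 ≈ 50.4% per quarter.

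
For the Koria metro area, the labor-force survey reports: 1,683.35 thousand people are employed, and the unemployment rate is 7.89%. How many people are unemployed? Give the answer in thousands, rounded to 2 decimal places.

About 144.19 thousand are unemployed.

Let U be the number unemployed. The labor force is E + U, and U/(E+U) = 0.0789.
So U = 0.0789 × 1,683.35 / (1 − 0.0789) = 132.8163 / 0.9211 ≈ 144.19 thousand.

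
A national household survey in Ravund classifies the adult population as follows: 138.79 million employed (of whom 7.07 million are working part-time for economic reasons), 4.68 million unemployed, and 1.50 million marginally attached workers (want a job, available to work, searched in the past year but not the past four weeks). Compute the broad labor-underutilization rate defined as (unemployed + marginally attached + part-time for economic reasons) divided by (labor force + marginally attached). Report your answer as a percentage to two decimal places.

Broad underutilization rate ≈ 9.14%.

Labor force = 138.79 + 4.68 = 143.47 million.
Numerator = 4.68 + 1.50 + 7.07 = 13.25 million.
Denominator = 143.47 + 1.50 = 144.97 million.
Broad rate = 13.25 / 144.97 = 9.14%.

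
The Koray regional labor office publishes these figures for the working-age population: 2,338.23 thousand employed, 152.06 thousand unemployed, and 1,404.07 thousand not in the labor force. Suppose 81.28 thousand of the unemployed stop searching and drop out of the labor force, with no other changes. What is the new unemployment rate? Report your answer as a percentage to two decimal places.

New unemployment rate ≈ 2.94%.

Initially, labor force = 2,338.23 + 152.06 = 2,490.29 thousand, so u = 152.06/2,490.29 = 6.11%.
After the change, unemployed and labor force both fall by 81.28 → E = 2,338.23, U = 70.78, labor force = 2,409.01 thousand.
New unemployment rate = 70.78 / 2,409.01 = 2.94%.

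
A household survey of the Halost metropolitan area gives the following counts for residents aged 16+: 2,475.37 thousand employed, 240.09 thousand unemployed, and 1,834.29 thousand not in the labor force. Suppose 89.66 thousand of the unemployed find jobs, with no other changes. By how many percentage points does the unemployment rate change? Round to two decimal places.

Initially, labor force = 2,475.37 + 240.09 = 2,715.46 thousand, so u = 240.09/2,715.46 = 8.84%.
After the change, unemployed falls and employed rises by 89.66; labor force unchanged → E = 2,565.03, U = 150.43, labor force = 2,715.46 thousand.
New unemployment rate = 150.43 / 2,715.46 = 5.54%.
Change = 5.54% − 8.84% = −3.30 percentage points.

The unemployment rate changes by −3.30 percentage points.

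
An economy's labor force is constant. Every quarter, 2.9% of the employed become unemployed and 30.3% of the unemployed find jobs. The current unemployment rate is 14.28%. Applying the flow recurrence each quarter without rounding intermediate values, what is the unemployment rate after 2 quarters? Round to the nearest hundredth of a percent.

Unemployment rate after two quarters ≈ 11.21%.

With a fixed labor force, u_{t+1} = u_t + s·(1−u_t) − f·u_t = u_t·(1−s−f) + s.
Here 1−s−f = 0.668 and s = 0.029.
u_1 = 0.142800 × 0.668 + 0.029 = 0.124390.
u_2 = 0.124390 × 0.668 + 0.029 = 0.112093.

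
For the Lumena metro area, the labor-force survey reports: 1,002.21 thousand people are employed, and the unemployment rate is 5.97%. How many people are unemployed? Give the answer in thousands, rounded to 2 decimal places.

About 63.63 thousand are unemployed.

Let U be the number unemployed. The labor force is E + U, and U/(E+U) = 0.0597.
So U = 0.0597 × 1,002.21 / (1 − 0.0597) = 59.8319 / 0.9403 ≈ 63.63 thousand.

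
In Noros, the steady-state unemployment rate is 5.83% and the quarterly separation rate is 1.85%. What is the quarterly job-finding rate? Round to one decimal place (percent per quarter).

Job-finding rate ≈ 29.9% per quarter.

From u* = s/(s+f): f = s·(1−u)/u.
f = 1.85 × (1 − 0.0583) / 0.0583 = 1.7421 / 0.0583 ≈ 29.9% per quarter.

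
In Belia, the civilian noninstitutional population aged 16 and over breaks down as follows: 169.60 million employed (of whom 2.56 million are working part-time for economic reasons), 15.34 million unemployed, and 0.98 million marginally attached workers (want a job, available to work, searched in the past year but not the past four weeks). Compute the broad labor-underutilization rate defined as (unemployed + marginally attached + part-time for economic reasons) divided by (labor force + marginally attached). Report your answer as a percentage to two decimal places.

Labor force = 169.60 + 15.34 = 184.94 million.
Numerator = 15.34 + 0.98 + 2.56 = 18.88 million.
Denominator = 184.94 + 0.98 = 185.92 million.
Broad rate = 18.88 / 185.92 = 10.15%.

Broad underutilization rate ≈ 10.15%.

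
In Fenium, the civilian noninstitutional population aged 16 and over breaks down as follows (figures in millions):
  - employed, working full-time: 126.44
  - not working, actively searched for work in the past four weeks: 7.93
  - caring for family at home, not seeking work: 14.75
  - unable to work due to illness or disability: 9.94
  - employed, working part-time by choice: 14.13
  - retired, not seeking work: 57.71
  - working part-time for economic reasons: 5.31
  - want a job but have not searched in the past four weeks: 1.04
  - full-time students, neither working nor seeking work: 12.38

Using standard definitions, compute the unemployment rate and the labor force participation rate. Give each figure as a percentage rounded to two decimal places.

Employed = 126.44 + 14.13 + 5.31 = 145.88 million (anyone who worked, including part-time for economic reasons, counts as employed).
Unemployed = 7.93 million.
Labor force = 145.88 + 7.93 = 153.81 million.
Not in labor force = 14.75 + 9.94 + 57.71 + 1.04 + 12.38 = 95.82 million (those not working and not actively searching are outside the labor force — including those who want a job but have given up searching).
Civilian working-age population = 153.81 + 95.82 = 249.63 million.
Unemployment rate = 7.93 / 153.81 = 5.16%.
Labor force participation rate = 153.81 / 249.63 = 61.62%.

Unemployment rate ≈ 5.16%; labor force participation rate ≈ 61.62%.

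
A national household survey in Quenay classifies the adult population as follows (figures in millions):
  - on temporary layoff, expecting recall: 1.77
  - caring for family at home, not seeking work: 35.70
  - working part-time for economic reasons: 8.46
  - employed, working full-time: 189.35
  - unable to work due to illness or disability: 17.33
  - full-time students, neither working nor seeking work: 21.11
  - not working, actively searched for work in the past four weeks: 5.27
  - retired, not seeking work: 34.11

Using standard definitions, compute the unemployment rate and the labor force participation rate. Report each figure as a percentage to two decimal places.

Unemployment rate ≈ 3.44%; labor force participation rate ≈ 65.43%.

Employed = 8.46 + 189.35 = 197.81 million (anyone who worked, including part-time for economic reasons, counts as employed).
Unemployed = 1.77 + 5.27 = 7.04 million (jobless and actively searching, or on temporary layoff).
Labor force = 197.81 + 7.04 = 204.85 million.
Not in labor force = 35.70 + 17.33 + 21.11 + 34.11 = 108.25 million (those not working and not actively searching are outside the labor force).
Civilian working-age population = 204.85 + 108.25 = 313.10 million.
Unemployment rate = 7.04 / 204.85 = 3.44%.
Labor force participation rate = 204.85 / 313.10 = 65.43%.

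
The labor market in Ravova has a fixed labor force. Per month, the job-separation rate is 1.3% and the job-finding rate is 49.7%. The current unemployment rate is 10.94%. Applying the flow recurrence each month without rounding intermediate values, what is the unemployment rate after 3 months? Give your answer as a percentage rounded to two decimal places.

Unemployment rate after three months ≈ 3.54%.

With a fixed labor force, u_{t+1} = u_t + s·(1−u_t) − f·u_t = u_t·(1−s−f) + s.
Here 1−s−f = 0.490 and s = 0.013.
u_1 = 0.109400 × 0.490 + 0.013 = 0.066606.
u_2 = 0.066606 × 0.490 + 0.013 = 0.045637.
u_3 = 0.045637 × 0.490 + 0.013 = 0.035362.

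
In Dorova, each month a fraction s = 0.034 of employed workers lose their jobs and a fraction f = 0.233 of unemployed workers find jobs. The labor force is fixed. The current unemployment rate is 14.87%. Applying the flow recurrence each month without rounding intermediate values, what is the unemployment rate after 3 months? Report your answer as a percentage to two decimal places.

With a fixed labor force, u_{t+1} = u_t + s·(1−u_t) − f·u_t = u_t·(1−s−f) + s.
Here 1−s−f = 0.733 and s = 0.034.
u_1 = 0.148700 × 0.733 + 0.034 = 0.142997.
u_2 = 0.142997 × 0.733 + 0.034 = 0.138817.
u_3 = 0.138817 × 0.733 + 0.034 = 0.135753.

Unemployment rate after three months ≈ 13.58%.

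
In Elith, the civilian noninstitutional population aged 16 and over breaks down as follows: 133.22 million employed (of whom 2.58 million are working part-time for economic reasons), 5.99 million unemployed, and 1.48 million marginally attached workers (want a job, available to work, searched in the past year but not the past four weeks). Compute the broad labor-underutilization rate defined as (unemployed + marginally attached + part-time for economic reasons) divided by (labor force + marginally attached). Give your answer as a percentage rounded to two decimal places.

Labor force = 133.22 + 5.99 = 139.21 million.
Numerator = 5.99 + 1.48 + 2.58 = 10.05 million.
Denominator = 139.21 + 1.48 = 140.69 million.
Broad rate = 10.05 / 140.69 = 7.14%.

Broad underutilization rate ≈ 7.14%.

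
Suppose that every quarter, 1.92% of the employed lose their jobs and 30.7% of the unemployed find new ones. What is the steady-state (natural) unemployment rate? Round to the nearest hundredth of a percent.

Steady-state unemployment rate ≈ 5.89%.

At steady state the flows balance: s·E = f·U, so U/(E+U) = s/(s+f).
u* = 1.92 / (1.92 + 30.7) = 1.92 / 32.62 = 5.89%.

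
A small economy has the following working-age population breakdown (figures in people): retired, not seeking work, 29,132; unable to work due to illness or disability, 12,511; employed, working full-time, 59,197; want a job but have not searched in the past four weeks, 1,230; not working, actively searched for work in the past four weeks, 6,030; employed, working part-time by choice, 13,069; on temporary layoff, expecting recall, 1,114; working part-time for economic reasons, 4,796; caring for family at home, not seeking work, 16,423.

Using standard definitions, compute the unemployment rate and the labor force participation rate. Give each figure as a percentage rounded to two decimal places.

Employed = 59,197 + 13,069 + 4,796 = 77,062 (anyone who worked, including part-time for economic reasons, counts as employed).
Unemployed = 6,030 + 1,114 = 7,144 (jobless and actively searching, or on temporary layoff).
Labor force = 77,062 + 7,144 = 84,206.
Not in labor force = 29,132 + 12,511 + 1,230 + 16,423 = 59,296 (those not working and not actively searching are outside the labor force — including those who want a job but have given up searching).
Civilian working-age population = 84,206 + 59,296 = 143,502.
Unemployment rate = 7,144 / 84,206 = 8.48%.
Labor force participation rate = 84,206 / 143,502 = 58.68%.

Unemployment rate ≈ 8.48%; labor force participation rate ≈ 58.68%.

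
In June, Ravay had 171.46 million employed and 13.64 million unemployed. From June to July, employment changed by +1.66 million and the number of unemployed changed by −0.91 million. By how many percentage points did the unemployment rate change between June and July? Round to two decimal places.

The unemployment rate changed by −0.52 percentage points.

June: labor force = 171.46 + 13.64 = 185.10; u = 13.64/185.10 = 7.37%.
July: labor force = 173.12 + 12.73 = 185.85; u = 12.73/185.85 = 6.85%.
Change = 6.85% − 7.37% = −0.52 pp.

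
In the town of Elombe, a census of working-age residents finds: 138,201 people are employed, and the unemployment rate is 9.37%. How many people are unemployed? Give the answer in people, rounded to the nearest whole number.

Let U be the number unemployed. The labor force is E + U, and U/(E+U) = 0.0937.
So U = 0.0937 × 138,201 / (1 − 0.0937) = 12949.43 / 0.9063 ≈ 14,288.

About 14,288 are unemployed.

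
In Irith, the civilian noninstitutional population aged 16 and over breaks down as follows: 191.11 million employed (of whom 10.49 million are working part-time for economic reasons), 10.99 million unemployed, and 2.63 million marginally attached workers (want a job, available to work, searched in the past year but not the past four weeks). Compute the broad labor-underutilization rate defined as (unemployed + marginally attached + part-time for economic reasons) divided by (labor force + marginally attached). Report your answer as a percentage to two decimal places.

Broad underutilization rate ≈ 11.78%.

Labor force = 191.11 + 10.99 = 202.10 million.
Numerator = 10.99 + 2.63 + 10.49 = 24.11 million.
Denominator = 202.10 + 2.63 = 204.73 million.
Broad rate = 24.11 / 204.73 = 11.78%.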